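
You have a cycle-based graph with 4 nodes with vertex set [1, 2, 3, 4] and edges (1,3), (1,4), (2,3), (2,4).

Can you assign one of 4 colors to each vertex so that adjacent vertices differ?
Yes, G is 4-colorable

A valid 4-coloring: color 1: [3, 4]; color 2: [1, 2].
(χ(G) = 2 ≤ 4.)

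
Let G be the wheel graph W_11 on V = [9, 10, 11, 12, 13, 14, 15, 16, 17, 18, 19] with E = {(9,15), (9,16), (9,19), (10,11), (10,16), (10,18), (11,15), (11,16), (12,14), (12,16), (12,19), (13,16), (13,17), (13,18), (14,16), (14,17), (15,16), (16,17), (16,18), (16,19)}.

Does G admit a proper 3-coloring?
Yes, G is 3-colorable

A valid 3-coloring: color 1: [16]; color 2: [9, 11, 12, 17, 18]; color 3: [10, 13, 14, 15, 19].
(χ(G) = 3 ≤ 3.)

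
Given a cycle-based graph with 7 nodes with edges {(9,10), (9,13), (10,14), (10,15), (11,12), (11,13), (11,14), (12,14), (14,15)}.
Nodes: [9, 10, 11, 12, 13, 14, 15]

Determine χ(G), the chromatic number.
χ(G) = 3

Clique number ω(G) = 3 (lower bound: χ ≥ ω).
The clique on [10, 14, 15] has size 3, forcing χ ≥ 3, and the coloring below uses 3 colors, so χ(G) = 3.
A valid 3-coloring: color 1: [13, 14]; color 2: [10, 11]; color 3: [9, 12, 15].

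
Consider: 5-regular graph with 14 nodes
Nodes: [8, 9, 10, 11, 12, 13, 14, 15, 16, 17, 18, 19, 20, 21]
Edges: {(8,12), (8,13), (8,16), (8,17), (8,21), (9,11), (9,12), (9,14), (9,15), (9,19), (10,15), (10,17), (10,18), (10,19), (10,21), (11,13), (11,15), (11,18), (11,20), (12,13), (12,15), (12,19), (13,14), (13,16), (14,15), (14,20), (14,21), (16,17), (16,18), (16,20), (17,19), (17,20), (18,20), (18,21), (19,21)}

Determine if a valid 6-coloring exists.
A valid 6-coloring: color 1: [11, 12, 17, 21]; color 2: [8, 15, 18, 19]; color 3: [9, 10, 13, 20]; color 4: [14, 16].
(χ(G) = 4 ≤ 6.)

Yes, G is 6-colorable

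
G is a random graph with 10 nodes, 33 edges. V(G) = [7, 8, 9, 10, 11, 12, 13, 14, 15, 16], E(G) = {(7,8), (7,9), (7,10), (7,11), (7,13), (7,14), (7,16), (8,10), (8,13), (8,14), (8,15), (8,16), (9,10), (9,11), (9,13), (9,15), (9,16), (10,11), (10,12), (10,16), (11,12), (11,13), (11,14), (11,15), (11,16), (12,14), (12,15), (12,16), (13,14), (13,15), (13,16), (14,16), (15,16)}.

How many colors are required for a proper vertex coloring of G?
Clique number ω(G) = 5 (lower bound: χ ≥ ω).
Suppose a proper 5-coloring c exists. The clique [7, 8, 13, 14, 16] takes 5 distinct colors; by symmetry let c(7) = 1, c(8) = 2, c(13) = 3, c(14) = 4, c(16) = 5.
- Vertex 11: neighbors [7, 13, 14, 16] already have colors [1, 3, 4, 5] ⇒ c(11) = 2.
- Vertex 9: neighbors [7, 11, 13, 16] already have colors [1, 2, 3, 5] ⇒ c(9) = 4.
- Vertex 10: neighbors [7, 8, 9, 16] already have colors [1, 2, 4, 5] ⇒ c(10) = 3.
- Vertex 12: neighbors [11, 10, 14, 16] already have colors [2, 3, 4, 5] ⇒ c(12) = 1.
- Vertex 15: neighbors [12, 8, 13, 9, 16] already have colors [1, 2, 3, 4, 5] — all 5 colors blocked. Contradiction.
The forced assignments end in a contradiction, so G has no proper 5-coloring (χ ≥ 6).
The coloring below uses 6 colors, so χ(G) = 6.
A valid 6-coloring: color 1: [16]; color 2: [8, 11]; color 3: [10, 13]; color 4: [7, 15]; color 5: [9, 14]; color 6: [12].

χ(G) = 6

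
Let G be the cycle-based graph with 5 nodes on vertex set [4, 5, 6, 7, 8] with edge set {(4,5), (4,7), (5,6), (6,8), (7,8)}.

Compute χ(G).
χ(G) = 3

Clique number ω(G) = 2 (lower bound: χ ≥ ω).
Odd cycle [8, 7, 4, 5, 6] needs 3 colors (χ ≥ 3).
The coloring below uses 3 colors, so χ(G) = 3.
A valid 3-coloring: color 1: [5, 8]; color 2: [6, 7]; color 3: [4].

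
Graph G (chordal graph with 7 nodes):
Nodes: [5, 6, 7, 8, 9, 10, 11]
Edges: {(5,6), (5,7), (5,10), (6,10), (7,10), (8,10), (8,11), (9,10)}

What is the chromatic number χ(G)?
χ(G) = 3

Clique number ω(G) = 3 (lower bound: χ ≥ ω).
The clique on [5, 6, 10] has size 3, forcing χ ≥ 3, and the coloring below uses 3 colors, so χ(G) = 3.
A valid 3-coloring: color 1: [10, 11]; color 2: [5, 8, 9]; color 3: [6, 7].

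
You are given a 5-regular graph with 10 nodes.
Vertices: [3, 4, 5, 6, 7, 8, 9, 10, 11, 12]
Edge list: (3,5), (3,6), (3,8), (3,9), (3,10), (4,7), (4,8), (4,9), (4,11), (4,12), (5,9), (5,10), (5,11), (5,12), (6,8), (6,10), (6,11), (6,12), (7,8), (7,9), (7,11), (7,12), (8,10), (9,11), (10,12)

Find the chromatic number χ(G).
χ(G) = 4

Clique number ω(G) = 4 (lower bound: χ ≥ ω).
The clique on [3, 6, 8, 10] has size 4, forcing χ ≥ 4, and the coloring below uses 4 colors, so χ(G) = 4.
A valid 4-coloring: color 1: [8, 11, 12]; color 2: [5, 6, 7]; color 3: [9, 10]; color 4: [3, 4].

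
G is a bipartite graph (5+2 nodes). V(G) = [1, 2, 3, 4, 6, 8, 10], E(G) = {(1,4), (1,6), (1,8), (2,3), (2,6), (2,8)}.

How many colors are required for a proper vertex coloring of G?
χ(G) = 2

Clique number ω(G) = 2 (lower bound: χ ≥ ω).
The graph is bipartite (no odd cycle), so 2 colors suffice: χ(G) = 2.
A valid 2-coloring: color 1: [1, 2, 10]; color 2: [3, 4, 6, 8].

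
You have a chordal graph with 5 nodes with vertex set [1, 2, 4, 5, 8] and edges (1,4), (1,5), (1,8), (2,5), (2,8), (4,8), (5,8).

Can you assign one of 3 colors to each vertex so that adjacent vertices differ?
A valid 3-coloring: color 1: [8]; color 2: [1, 2]; color 3: [4, 5].
(χ(G) = 3 ≤ 3.)

Yes, G is 3-colorable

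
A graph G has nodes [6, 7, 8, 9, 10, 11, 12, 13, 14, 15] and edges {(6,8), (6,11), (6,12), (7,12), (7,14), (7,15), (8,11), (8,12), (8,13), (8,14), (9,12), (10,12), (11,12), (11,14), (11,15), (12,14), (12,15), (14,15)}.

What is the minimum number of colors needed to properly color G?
χ(G) = 4

Clique number ω(G) = 4 (lower bound: χ ≥ ω).
The clique on [6, 8, 11, 12] has size 4, forcing χ ≥ 4, and the coloring below uses 4 colors, so χ(G) = 4.
A valid 4-coloring: color 1: [12, 13]; color 2: [7, 9, 10, 11]; color 3: [8, 15]; color 4: [6, 14].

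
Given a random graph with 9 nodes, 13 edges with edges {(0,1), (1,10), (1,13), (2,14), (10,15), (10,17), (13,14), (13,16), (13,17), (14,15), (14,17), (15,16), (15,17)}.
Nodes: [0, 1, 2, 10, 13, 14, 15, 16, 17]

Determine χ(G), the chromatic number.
χ(G) = 3

Clique number ω(G) = 3 (lower bound: χ ≥ ω).
The clique on [10, 15, 17] has size 3, forcing χ ≥ 3, and the coloring below uses 3 colors, so χ(G) = 3.
A valid 3-coloring: color 1: [0, 2, 13, 15]; color 2: [1, 16, 17]; color 3: [10, 14].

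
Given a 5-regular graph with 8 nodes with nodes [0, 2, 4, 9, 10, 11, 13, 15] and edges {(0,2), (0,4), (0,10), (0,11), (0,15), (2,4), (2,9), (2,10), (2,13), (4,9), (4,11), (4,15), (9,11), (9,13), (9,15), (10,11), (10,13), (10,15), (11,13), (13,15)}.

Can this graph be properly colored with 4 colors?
A valid 4-coloring: color 1: [4, 13]; color 2: [0, 9]; color 3: [2, 11, 15]; color 4: [10].
(χ(G) = 4 ≤ 4.)

Yes, G is 4-colorable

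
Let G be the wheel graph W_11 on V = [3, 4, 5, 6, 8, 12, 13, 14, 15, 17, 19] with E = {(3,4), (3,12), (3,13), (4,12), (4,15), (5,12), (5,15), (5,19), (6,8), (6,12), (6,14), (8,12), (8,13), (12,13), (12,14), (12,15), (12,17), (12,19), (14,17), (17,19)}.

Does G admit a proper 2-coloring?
No, G is not 2-colorable

The clique on vertices [3, 4, 12] has size 3 > 2, so it alone needs 3 colors.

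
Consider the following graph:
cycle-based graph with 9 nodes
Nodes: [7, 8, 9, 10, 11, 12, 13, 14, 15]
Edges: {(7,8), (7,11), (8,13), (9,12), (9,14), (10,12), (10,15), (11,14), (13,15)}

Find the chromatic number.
χ(G) = 3

Clique number ω(G) = 2 (lower bound: χ ≥ ω).
Odd cycle [15, 10, 12, 9, 14, 11, 7, 8, 13] needs 3 colors (χ ≥ 3).
The coloring below uses 3 colors, so χ(G) = 3.
A valid 3-coloring: color 1: [8, 12, 14, 15]; color 2: [9, 10, 11, 13]; color 3: [7].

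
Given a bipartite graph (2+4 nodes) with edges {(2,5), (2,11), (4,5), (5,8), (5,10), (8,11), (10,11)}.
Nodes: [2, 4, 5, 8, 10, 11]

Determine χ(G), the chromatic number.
χ(G) = 2

Clique number ω(G) = 2 (lower bound: χ ≥ ω).
The graph is bipartite (no odd cycle), so 2 colors suffice: χ(G) = 2.
A valid 2-coloring: color 1: [5, 11]; color 2: [2, 4, 8, 10].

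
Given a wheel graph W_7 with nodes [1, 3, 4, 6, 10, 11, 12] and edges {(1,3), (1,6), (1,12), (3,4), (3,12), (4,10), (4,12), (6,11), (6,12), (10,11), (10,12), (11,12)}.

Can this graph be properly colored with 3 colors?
A valid 3-coloring: color 1: [12]; color 2: [3, 6, 10]; color 3: [1, 4, 11].
(χ(G) = 3 ≤ 3.)

Yes, G is 3-colorable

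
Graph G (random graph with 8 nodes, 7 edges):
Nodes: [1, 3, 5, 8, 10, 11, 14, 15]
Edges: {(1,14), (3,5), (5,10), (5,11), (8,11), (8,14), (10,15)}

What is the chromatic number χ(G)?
χ(G) = 2

Clique number ω(G) = 2 (lower bound: χ ≥ ω).
The graph is bipartite (no odd cycle), so 2 colors suffice: χ(G) = 2.
A valid 2-coloring: color 1: [1, 5, 8, 15]; color 2: [3, 10, 11, 14].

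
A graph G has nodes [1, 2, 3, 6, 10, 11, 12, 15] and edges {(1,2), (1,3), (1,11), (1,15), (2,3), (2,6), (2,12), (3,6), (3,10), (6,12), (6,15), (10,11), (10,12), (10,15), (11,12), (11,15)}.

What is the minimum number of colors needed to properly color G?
Clique number ω(G) = 3 (lower bound: χ ≥ ω).
The clique on [1, 2, 3] has size 3, forcing χ ≥ 3, and the coloring below uses 3 colors, so χ(G) = 3.
A valid 3-coloring: color 1: [1, 6, 10]; color 2: [3, 12, 15]; color 3: [2, 11].

χ(G) = 3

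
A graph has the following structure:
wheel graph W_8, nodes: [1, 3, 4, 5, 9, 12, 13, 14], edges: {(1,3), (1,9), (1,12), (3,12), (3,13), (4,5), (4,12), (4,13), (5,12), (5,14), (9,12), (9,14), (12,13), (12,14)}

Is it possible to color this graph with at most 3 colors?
Odd cycle [4, 13, 3, 1, 9, 14, 5] needs 3 colors (χ ≥ 3).
Vertex 12 is adjacent to every vertex of [1, 3, 4, 5, 9, 13, 14], which already need 3 colors among themselves, so 12 needs a new color (χ ≥ 4).
Hence χ(G) ≥ 4 > 3, so no proper 3-coloring exists.

No, G is not 3-colorable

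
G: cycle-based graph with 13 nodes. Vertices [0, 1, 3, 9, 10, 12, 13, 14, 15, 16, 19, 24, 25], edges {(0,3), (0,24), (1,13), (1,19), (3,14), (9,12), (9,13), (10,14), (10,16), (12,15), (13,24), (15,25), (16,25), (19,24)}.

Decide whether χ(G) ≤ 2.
Odd cycle [10, 16, 25, 15, 12, 9, 13, 24, 0, 3, 14] needs 3 colors (χ ≥ 3).
Hence χ(G) ≥ 3 > 2, so no proper 2-coloring exists.

No, G is not 2-colorable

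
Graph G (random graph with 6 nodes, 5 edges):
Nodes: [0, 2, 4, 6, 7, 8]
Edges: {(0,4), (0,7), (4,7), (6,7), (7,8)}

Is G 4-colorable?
A valid 4-coloring: color 1: [2, 7]; color 2: [0, 6, 8]; color 3: [4].
(χ(G) = 3 ≤ 4.)

Yes, G is 4-colorable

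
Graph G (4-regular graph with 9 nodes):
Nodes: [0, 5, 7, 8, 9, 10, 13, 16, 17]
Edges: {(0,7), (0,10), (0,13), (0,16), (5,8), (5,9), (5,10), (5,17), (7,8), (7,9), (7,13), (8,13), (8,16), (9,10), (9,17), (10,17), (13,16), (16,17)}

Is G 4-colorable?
Yes, G is 4-colorable

A valid 4-coloring: color 1: [10, 13]; color 2: [5, 7, 16]; color 3: [0, 8, 9]; color 4: [17].
(χ(G) = 4 ≤ 4.)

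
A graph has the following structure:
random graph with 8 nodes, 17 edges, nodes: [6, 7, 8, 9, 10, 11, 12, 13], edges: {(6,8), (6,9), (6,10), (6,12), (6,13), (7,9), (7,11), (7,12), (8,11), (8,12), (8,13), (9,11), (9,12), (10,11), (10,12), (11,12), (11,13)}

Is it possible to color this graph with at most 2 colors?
The clique on vertices [7, 9, 11, 12] has size 4 > 2, so it alone needs 4 colors.

No, G is not 2-colorable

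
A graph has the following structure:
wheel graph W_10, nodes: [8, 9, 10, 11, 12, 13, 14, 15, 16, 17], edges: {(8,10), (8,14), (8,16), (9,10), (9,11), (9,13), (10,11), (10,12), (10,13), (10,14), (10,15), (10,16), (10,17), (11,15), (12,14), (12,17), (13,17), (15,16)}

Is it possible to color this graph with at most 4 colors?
A valid 4-coloring: color 1: [10]; color 2: [8, 11, 12, 13]; color 3: [9, 14, 16, 17]; color 4: [15].
(χ(G) = 4 ≤ 4.)

Yes, G is 4-colorable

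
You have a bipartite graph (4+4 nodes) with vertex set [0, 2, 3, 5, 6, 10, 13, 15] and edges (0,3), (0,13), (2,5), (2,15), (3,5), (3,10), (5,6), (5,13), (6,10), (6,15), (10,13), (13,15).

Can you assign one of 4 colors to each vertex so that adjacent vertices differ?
Yes, G is 4-colorable

A valid 4-coloring: color 1: [2, 3, 6, 13]; color 2: [0, 5, 10, 15].
(χ(G) = 2 ≤ 4.)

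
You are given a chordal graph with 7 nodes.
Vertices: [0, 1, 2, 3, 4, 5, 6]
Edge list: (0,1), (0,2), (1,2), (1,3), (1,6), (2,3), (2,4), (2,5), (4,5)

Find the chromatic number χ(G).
χ(G) = 3

Clique number ω(G) = 3 (lower bound: χ ≥ ω).
The clique on [0, 1, 2] has size 3, forcing χ ≥ 3, and the coloring below uses 3 colors, so χ(G) = 3.
A valid 3-coloring: color 1: [2, 6]; color 2: [1, 5]; color 3: [0, 3, 4].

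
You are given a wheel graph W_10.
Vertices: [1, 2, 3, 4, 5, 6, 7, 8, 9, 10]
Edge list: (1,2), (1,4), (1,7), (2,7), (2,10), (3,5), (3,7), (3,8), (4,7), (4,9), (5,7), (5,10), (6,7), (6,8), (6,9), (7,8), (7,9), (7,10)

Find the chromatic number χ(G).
Clique number ω(G) = 3 (lower bound: χ ≥ ω).
Odd cycle [4, 1, 2, 10, 5, 3, 8, 6, 9] needs 3 colors (χ ≥ 3).
Vertex 7 is adjacent to every vertex of [1, 2, 3, 4, 5, 6, 8, 9, 10], which already need 3 colors among themselves, so 7 needs a new color (χ ≥ 4).
The coloring below uses 4 colors, so χ(G) = 4.
A valid 4-coloring: color 1: [7]; color 2: [2, 4, 5, 6]; color 3: [1, 3, 9, 10]; color 4: [8].

χ(G) = 4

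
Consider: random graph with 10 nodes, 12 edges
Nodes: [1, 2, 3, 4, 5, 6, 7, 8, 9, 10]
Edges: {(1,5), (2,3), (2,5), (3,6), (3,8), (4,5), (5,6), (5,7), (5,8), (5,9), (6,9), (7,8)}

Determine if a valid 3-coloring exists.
Yes, G is 3-colorable

A valid 3-coloring: color 1: [3, 5, 10]; color 2: [1, 2, 4, 6, 7]; color 3: [8, 9].
(χ(G) = 3 ≤ 3.)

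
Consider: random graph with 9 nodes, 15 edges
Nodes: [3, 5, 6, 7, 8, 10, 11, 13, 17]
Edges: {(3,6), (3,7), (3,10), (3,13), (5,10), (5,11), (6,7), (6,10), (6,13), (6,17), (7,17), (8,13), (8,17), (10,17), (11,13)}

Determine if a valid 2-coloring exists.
No, G is not 2-colorable

The clique on vertices [6, 10, 17] has size 3 > 2, so it alone needs 3 colors.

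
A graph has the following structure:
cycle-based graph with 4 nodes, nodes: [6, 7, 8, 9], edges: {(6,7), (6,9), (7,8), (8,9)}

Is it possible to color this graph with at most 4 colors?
A valid 4-coloring: color 1: [7, 9]; color 2: [6, 8].
(χ(G) = 2 ≤ 4.)

Yes, G is 4-colorable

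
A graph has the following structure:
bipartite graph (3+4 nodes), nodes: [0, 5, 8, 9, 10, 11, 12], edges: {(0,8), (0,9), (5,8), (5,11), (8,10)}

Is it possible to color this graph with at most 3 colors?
Yes, G is 3-colorable

A valid 3-coloring: color 1: [8, 9, 11, 12]; color 2: [0, 5, 10].
(χ(G) = 2 ≤ 3.)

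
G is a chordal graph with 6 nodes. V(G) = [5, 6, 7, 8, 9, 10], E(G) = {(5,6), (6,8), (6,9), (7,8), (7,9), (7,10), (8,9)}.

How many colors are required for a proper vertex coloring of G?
Clique number ω(G) = 3 (lower bound: χ ≥ ω).
The clique on [6, 8, 9] has size 3, forcing χ ≥ 3, and the coloring below uses 3 colors, so χ(G) = 3.
A valid 3-coloring: color 1: [5, 9, 10]; color 2: [6, 7]; color 3: [8].

χ(G) = 3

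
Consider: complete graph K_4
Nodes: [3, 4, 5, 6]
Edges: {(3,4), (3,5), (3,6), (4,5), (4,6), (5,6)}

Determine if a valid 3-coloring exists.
No, G is not 3-colorable

The clique on vertices [3, 4, 5, 6] has size 4 > 3, so it alone needs 4 colors.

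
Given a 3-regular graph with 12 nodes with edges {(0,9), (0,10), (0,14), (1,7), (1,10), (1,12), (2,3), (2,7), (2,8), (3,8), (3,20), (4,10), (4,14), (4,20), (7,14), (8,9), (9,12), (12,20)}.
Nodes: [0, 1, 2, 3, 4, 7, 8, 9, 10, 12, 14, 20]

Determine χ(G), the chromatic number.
χ(G) = 3

Clique number ω(G) = 3 (lower bound: χ ≥ ω).
The clique on [2, 3, 8] has size 3, forcing χ ≥ 3, and the coloring below uses 3 colors, so χ(G) = 3.
A valid 3-coloring: color 1: [8, 10, 14, 20]; color 2: [0, 3, 4, 7, 12]; color 3: [1, 2, 9].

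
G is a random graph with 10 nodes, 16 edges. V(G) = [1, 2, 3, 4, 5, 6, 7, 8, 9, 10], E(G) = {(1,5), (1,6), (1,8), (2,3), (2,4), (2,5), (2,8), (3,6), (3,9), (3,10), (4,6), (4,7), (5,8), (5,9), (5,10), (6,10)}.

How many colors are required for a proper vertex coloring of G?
Clique number ω(G) = 3 (lower bound: χ ≥ ω).
The clique on [3, 6, 10] has size 3, forcing χ ≥ 3, and the coloring below uses 3 colors, so χ(G) = 3.
A valid 3-coloring: color 1: [3, 4, 5]; color 2: [1, 2, 7, 9, 10]; color 3: [6, 8].

χ(G) = 3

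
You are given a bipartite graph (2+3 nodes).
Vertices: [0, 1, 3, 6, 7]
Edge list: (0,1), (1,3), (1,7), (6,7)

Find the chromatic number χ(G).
χ(G) = 2

Clique number ω(G) = 2 (lower bound: χ ≥ ω).
The graph is bipartite (no odd cycle), so 2 colors suffice: χ(G) = 2.
A valid 2-coloring: color 1: [1, 6]; color 2: [0, 3, 7].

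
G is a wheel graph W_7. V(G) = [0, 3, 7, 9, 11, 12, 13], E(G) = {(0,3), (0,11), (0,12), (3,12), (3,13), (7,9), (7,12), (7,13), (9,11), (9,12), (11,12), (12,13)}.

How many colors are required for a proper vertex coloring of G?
χ(G) = 3

Clique number ω(G) = 3 (lower bound: χ ≥ ω).
The clique on [0, 3, 12] has size 3, forcing χ ≥ 3, and the coloring below uses 3 colors, so χ(G) = 3.
A valid 3-coloring: color 1: [12]; color 2: [3, 7, 11]; color 3: [0, 9, 13].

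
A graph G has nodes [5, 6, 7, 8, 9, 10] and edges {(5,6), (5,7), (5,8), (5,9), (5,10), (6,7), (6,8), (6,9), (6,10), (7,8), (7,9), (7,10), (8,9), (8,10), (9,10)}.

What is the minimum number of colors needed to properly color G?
χ(G) = 6

Clique number ω(G) = 6 (lower bound: χ ≥ ω).
The clique on [5, 6, 7, 8, 9, 10] has size 6, forcing χ ≥ 6, and the coloring below uses 6 colors, so χ(G) = 6.
A valid 6-coloring: color 1: [8]; color 2: [10]; color 3: [6]; color 4: [7]; color 5: [5]; color 6: [9].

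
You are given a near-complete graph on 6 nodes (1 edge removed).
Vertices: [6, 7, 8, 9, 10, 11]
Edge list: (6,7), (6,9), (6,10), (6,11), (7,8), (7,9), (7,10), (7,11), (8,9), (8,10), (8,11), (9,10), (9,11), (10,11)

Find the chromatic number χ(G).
χ(G) = 5

Clique number ω(G) = 5 (lower bound: χ ≥ ω).
The clique on [7, 8, 9, 10, 11] has size 5, forcing χ ≥ 5, and the coloring below uses 5 colors, so χ(G) = 5.
A valid 5-coloring: color 1: [11]; color 2: [10]; color 3: [9]; color 4: [7]; color 5: [6, 8].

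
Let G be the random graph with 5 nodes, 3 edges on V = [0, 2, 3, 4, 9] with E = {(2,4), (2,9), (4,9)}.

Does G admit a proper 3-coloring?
A valid 3-coloring: color 1: [0, 2, 3]; color 2: [9]; color 3: [4].
(χ(G) = 3 ≤ 3.)

Yes, G is 3-colorable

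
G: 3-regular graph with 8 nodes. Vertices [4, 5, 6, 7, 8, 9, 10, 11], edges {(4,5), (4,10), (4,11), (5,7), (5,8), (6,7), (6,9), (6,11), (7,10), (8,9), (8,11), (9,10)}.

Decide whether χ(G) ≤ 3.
A valid 3-coloring: color 1: [5, 9, 11]; color 2: [6, 8, 10]; color 3: [4, 7].
(χ(G) = 3 ≤ 3.)

Yes, G is 3-colorable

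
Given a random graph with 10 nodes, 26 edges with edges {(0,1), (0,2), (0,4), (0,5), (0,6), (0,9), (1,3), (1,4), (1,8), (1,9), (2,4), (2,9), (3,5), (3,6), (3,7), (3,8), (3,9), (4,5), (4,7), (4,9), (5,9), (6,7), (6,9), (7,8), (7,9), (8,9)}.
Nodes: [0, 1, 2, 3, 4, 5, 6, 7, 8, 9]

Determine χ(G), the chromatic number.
χ(G) = 4

Clique number ω(G) = 4 (lower bound: χ ≥ ω).
The clique on [0, 1, 4, 9] has size 4, forcing χ ≥ 4, and the coloring below uses 4 colors, so χ(G) = 4.
A valid 4-coloring: color 1: [9]; color 2: [0, 3]; color 3: [1, 2, 5, 7]; color 4: [4, 6, 8].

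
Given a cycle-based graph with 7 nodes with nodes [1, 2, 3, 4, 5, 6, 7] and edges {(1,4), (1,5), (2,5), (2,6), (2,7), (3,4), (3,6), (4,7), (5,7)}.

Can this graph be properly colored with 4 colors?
A valid 4-coloring: color 1: [2, 4]; color 2: [1, 3, 7]; color 3: [5, 6].
(χ(G) = 3 ≤ 4.)

Yes, G is 4-colorable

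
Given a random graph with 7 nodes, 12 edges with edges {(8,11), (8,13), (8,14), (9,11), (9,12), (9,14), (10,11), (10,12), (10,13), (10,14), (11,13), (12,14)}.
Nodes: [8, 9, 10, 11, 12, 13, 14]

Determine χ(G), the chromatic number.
χ(G) = 3

Clique number ω(G) = 3 (lower bound: χ ≥ ω).
The clique on [8, 11, 13] has size 3, forcing χ ≥ 3, and the coloring below uses 3 colors, so χ(G) = 3.
A valid 3-coloring: color 1: [11, 12]; color 2: [8, 9, 10]; color 3: [13, 14].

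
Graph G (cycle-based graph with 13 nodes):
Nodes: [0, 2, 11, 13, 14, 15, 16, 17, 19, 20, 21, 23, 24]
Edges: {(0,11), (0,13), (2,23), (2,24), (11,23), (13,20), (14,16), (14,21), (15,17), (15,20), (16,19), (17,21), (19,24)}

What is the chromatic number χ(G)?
χ(G) = 3

Clique number ω(G) = 2 (lower bound: χ ≥ ω).
Odd cycle [11, 23, 2, 24, 19, 16, 14, 21, 17, 15, 20, 13, 0] needs 3 colors (χ ≥ 3).
The coloring below uses 3 colors, so χ(G) = 3.
A valid 3-coloring: color 1: [2, 11, 13, 14, 17, 19]; color 2: [0, 15, 16, 21, 23, 24]; color 3: [20].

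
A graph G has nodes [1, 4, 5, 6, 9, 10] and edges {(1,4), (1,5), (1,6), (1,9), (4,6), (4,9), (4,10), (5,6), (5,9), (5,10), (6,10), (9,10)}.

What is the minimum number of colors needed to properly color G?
Clique number ω(G) = 3 (lower bound: χ ≥ ω).
The clique on [1, 4, 9] has size 3, forcing χ ≥ 3, and the coloring below uses 3 colors, so χ(G) = 3.
A valid 3-coloring: color 1: [1, 10]; color 2: [4, 5]; color 3: [6, 9].

χ(G) = 3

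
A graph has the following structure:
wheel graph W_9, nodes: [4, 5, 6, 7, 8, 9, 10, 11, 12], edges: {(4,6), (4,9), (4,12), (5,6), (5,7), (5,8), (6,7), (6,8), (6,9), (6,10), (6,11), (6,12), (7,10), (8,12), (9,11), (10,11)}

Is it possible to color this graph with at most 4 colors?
A valid 4-coloring: color 1: [6]; color 2: [4, 7, 8, 11]; color 3: [5, 9, 10, 12].
(χ(G) = 3 ≤ 4.)

Yes, G is 4-colorable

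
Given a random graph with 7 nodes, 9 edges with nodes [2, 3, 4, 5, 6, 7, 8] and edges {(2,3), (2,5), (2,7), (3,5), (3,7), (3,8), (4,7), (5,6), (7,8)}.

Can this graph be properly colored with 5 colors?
A valid 5-coloring: color 1: [5, 7]; color 2: [3, 4, 6]; color 3: [2, 8].
(χ(G) = 3 ≤ 5.)

Yes, G is 5-colorable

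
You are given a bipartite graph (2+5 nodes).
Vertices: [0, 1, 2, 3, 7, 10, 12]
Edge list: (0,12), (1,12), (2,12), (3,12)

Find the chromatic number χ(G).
Clique number ω(G) = 2 (lower bound: χ ≥ ω).
The graph is bipartite (no odd cycle), so 2 colors suffice: χ(G) = 2.
A valid 2-coloring: color 1: [7, 10, 12]; color 2: [0, 1, 2, 3].

χ(G) = 2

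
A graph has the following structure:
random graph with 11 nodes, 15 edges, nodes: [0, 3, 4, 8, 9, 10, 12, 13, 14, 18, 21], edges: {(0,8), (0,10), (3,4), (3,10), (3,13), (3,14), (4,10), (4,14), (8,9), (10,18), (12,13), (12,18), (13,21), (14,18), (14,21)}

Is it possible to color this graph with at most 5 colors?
A valid 5-coloring: color 1: [8, 10, 13, 14]; color 2: [0, 3, 9, 12, 21]; color 3: [4, 18].
(χ(G) = 3 ≤ 5.)

Yes, G is 5-colorable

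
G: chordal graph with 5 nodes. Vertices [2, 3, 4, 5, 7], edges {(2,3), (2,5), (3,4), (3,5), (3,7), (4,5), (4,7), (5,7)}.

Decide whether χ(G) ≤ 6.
A valid 6-coloring: color 1: [3]; color 2: [5]; color 3: [2, 7]; color 4: [4].
(χ(G) = 4 ≤ 6.)

Yes, G is 6-colorable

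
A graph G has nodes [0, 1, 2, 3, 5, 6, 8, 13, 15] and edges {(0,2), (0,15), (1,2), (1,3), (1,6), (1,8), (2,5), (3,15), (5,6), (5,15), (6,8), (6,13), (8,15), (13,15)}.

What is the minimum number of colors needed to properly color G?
Clique number ω(G) = 3 (lower bound: χ ≥ ω).
The clique on [1, 6, 8] has size 3, forcing χ ≥ 3, and the coloring below uses 3 colors, so χ(G) = 3.
A valid 3-coloring: color 1: [2, 6, 15]; color 2: [0, 1, 5, 13]; color 3: [3, 8].

χ(G) = 3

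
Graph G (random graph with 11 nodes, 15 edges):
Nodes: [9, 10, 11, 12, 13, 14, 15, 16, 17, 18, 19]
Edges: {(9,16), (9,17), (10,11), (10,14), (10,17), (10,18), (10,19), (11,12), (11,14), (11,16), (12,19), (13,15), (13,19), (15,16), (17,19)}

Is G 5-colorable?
A valid 5-coloring: color 1: [10, 12, 13, 16]; color 2: [9, 11, 15, 18, 19]; color 3: [14, 17].
(χ(G) = 3 ≤ 5.)

Yes, G is 5-colorable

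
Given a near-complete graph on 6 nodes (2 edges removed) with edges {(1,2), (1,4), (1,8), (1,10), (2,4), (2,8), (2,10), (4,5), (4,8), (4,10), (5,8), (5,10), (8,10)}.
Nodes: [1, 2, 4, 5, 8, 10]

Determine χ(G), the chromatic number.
χ(G) = 5

Clique number ω(G) = 5 (lower bound: χ ≥ ω).
The clique on [1, 2, 4, 8, 10] has size 5, forcing χ ≥ 5, and the coloring below uses 5 colors, so χ(G) = 5.
A valid 5-coloring: color 1: [8]; color 2: [10]; color 3: [4]; color 4: [2, 5]; color 5: [1].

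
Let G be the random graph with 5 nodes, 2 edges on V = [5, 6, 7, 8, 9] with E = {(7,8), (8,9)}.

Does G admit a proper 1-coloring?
Edge (8,9) forces its endpoints to differ, so 1 color is not enough.

No, G is not 1-colorable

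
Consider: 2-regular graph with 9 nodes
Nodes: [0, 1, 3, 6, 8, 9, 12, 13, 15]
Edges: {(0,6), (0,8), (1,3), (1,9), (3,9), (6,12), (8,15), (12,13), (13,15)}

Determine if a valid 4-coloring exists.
A valid 4-coloring: color 1: [0, 1, 12, 15]; color 2: [6, 8, 9, 13]; color 3: [3].
(χ(G) = 3 ≤ 4.)

Yes, G is 4-colorable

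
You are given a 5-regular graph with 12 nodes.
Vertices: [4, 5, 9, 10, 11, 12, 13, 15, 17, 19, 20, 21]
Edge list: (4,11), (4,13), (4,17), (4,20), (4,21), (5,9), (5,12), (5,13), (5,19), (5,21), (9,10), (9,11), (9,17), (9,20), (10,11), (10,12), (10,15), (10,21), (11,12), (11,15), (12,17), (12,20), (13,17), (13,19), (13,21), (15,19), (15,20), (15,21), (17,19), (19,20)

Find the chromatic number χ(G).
χ(G) = 4

Clique number ω(G) = 3 (lower bound: χ ≥ ω).
Odd cycle [19, 5, 21, 4, 17] needs 3 colors (χ ≥ 3).
Vertex 13 is adjacent to every vertex of [4, 5, 17, 19, 21], which already need 3 colors among themselves, so 13 needs a new color (χ ≥ 4).
The coloring below uses 4 colors, so χ(G) = 4.
A valid 4-coloring: color 1: [11, 19, 21]; color 2: [4, 5, 10]; color 3: [9, 12, 13, 15]; color 4: [17, 20].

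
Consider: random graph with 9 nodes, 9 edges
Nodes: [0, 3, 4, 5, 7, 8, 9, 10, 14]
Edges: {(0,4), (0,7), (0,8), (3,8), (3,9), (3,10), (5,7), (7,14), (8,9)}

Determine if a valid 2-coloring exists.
The clique on vertices [3, 8, 9] has size 3 > 2, so it alone needs 3 colors.

No, G is not 2-colorable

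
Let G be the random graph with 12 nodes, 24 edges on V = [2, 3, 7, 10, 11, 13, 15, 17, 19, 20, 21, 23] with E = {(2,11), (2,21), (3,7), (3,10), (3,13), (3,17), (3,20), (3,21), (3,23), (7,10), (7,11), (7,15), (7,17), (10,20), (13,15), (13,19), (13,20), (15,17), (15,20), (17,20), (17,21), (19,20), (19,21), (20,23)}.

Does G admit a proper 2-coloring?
No, G is not 2-colorable

The clique on vertices [3, 17, 20] has size 3 > 2, so it alone needs 3 colors.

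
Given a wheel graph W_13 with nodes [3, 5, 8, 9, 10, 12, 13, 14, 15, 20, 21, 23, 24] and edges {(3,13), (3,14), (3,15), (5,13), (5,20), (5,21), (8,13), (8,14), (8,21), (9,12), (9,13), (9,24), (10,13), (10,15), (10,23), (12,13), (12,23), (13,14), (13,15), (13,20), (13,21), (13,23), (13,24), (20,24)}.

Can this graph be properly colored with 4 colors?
Yes, G is 4-colorable

A valid 4-coloring: color 1: [13]; color 2: [3, 5, 8, 10, 12, 24]; color 3: [9, 14, 15, 20, 21, 23].
(χ(G) = 3 ≤ 4.)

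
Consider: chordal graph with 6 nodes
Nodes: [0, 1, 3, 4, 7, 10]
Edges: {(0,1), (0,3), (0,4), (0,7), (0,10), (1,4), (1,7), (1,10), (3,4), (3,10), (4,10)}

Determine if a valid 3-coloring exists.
The clique on vertices [0, 1, 4, 10] has size 4 > 3, so it alone needs 4 colors.

No, G is not 3-colorable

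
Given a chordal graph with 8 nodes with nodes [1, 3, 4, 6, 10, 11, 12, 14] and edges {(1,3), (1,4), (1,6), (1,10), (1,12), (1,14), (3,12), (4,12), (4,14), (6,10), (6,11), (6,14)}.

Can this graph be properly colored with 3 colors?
A valid 3-coloring: color 1: [1, 11]; color 2: [3, 4, 6]; color 3: [10, 12, 14].
(χ(G) = 3 ≤ 3.)

Yes, G is 3-colorable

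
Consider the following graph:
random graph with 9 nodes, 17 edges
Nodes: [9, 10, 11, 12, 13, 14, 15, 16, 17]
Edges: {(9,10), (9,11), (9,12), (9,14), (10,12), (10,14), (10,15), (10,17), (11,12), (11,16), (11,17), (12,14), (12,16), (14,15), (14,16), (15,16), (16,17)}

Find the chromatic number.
χ(G) = 4

Clique number ω(G) = 4 (lower bound: χ ≥ ω).
The clique on [9, 10, 12, 14] has size 4, forcing χ ≥ 4, and the coloring below uses 4 colors, so χ(G) = 4.
A valid 4-coloring: color 1: [10, 13, 16]; color 2: [11, 14]; color 3: [12, 15, 17]; color 4: [9].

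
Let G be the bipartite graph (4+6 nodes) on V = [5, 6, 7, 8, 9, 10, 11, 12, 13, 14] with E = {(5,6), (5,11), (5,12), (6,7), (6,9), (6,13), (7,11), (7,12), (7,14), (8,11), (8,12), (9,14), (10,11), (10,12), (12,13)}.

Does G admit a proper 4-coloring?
Yes, G is 4-colorable

A valid 4-coloring: color 1: [6, 11, 12, 14]; color 2: [5, 7, 8, 9, 10, 13].
(χ(G) = 2 ≤ 4.)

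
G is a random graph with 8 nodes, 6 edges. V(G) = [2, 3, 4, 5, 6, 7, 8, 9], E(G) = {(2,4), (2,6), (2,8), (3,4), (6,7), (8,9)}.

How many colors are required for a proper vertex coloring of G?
χ(G) = 2

Clique number ω(G) = 2 (lower bound: χ ≥ ω).
The graph is bipartite (no odd cycle), so 2 colors suffice: χ(G) = 2.
A valid 2-coloring: color 1: [2, 3, 5, 7, 9]; color 2: [4, 6, 8].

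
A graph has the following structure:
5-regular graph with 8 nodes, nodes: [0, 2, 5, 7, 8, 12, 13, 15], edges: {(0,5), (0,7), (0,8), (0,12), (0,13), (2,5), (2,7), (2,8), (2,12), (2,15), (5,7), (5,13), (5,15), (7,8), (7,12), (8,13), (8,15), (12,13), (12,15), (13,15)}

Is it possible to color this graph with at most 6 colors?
A valid 6-coloring: color 1: [7, 13]; color 2: [0, 2]; color 3: [5, 8, 12]; color 4: [15].
(χ(G) = 4 ≤ 6.)

Yes, G is 6-colorable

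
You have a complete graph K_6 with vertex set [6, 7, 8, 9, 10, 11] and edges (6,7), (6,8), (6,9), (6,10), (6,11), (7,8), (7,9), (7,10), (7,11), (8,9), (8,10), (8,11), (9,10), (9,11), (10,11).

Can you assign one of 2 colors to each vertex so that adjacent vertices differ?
The clique on vertices [6, 7, 8, 9, 10, 11] has size 6 > 2, so it alone needs 6 colors.

No, G is not 2-colorable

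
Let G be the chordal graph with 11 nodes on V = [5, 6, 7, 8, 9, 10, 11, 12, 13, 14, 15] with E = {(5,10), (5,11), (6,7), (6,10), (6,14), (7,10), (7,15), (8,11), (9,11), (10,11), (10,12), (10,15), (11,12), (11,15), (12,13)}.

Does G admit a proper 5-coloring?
Yes, G is 5-colorable

A valid 5-coloring: color 1: [8, 9, 10, 13, 14]; color 2: [7, 11]; color 3: [5, 6, 12, 15].
(χ(G) = 3 ≤ 5.)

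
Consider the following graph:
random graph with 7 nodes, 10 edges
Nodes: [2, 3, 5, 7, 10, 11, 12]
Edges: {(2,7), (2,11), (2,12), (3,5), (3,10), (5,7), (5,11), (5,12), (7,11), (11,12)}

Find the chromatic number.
Clique number ω(G) = 3 (lower bound: χ ≥ ω).
The clique on [2, 11, 12] has size 3, forcing χ ≥ 3, and the coloring below uses 3 colors, so χ(G) = 3.
A valid 3-coloring: color 1: [2, 5, 10]; color 2: [3, 11]; color 3: [7, 12].

χ(G) = 3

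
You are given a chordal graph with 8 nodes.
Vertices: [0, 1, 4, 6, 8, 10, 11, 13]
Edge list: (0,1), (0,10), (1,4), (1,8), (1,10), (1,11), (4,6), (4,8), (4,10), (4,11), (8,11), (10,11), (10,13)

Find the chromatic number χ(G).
χ(G) = 4

Clique number ω(G) = 4 (lower bound: χ ≥ ω).
The clique on [1, 4, 8, 11] has size 4, forcing χ ≥ 4, and the coloring below uses 4 colors, so χ(G) = 4.
A valid 4-coloring: color 1: [6, 8, 10]; color 2: [1, 13]; color 3: [0, 4]; color 4: [11].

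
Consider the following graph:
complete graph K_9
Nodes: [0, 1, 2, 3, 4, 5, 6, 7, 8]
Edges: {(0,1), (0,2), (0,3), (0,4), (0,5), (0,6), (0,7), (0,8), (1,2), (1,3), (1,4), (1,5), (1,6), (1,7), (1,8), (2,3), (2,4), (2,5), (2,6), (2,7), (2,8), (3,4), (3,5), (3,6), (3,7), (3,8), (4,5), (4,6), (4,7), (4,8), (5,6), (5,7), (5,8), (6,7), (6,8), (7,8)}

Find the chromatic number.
Clique number ω(G) = 9 (lower bound: χ ≥ ω).
The clique on [0, 1, 2, 3, 4, 5, 6, 7, 8] has size 9, forcing χ ≥ 9, and the coloring below uses 9 colors, so χ(G) = 9.
A valid 9-coloring: color 1: [1]; color 2: [6]; color 3: [0]; color 4: [8]; color 5: [2]; color 6: [5]; color 7: [7]; color 8: [3]; color 9: [4].

χ(G) = 9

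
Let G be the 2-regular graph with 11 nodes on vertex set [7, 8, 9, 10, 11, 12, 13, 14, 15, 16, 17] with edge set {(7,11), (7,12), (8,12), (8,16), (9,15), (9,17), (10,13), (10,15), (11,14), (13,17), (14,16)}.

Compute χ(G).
Clique number ω(G) = 2 (lower bound: χ ≥ ω).
Odd cycle [13, 10, 15, 9, 17] needs 3 colors (χ ≥ 3).
The coloring below uses 3 colors, so χ(G) = 3.
A valid 3-coloring: color 1: [9, 10, 11, 12, 16]; color 2: [7, 8, 13, 14, 15]; color 3: [17].

χ(G) = 3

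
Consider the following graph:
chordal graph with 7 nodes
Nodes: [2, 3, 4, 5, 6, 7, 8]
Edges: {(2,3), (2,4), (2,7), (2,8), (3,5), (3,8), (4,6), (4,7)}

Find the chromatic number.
Clique number ω(G) = 3 (lower bound: χ ≥ ω).
The clique on [2, 3, 8] has size 3, forcing χ ≥ 3, and the coloring below uses 3 colors, so χ(G) = 3.
A valid 3-coloring: color 1: [2, 5, 6]; color 2: [3, 4]; color 3: [7, 8].

χ(G) = 3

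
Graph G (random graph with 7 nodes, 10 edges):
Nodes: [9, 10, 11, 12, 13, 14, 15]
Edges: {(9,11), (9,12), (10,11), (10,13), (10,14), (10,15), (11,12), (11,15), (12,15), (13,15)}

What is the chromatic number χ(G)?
Clique number ω(G) = 3 (lower bound: χ ≥ ω).
The clique on [9, 11, 12] has size 3, forcing χ ≥ 3, and the coloring below uses 3 colors, so χ(G) = 3.
A valid 3-coloring: color 1: [10, 12]; color 2: [9, 14, 15]; color 3: [11, 13].

χ(G) = 3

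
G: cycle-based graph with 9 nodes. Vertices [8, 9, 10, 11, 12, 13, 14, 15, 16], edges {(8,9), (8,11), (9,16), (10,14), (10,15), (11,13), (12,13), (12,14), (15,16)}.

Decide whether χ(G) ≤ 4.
A valid 4-coloring: color 1: [10, 11, 12, 16]; color 2: [8, 13, 14, 15]; color 3: [9].
(χ(G) = 3 ≤ 4.)

Yes, G is 4-colorable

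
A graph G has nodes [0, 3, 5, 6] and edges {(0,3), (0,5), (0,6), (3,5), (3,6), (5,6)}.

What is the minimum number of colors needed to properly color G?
Clique number ω(G) = 4 (lower bound: χ ≥ ω).
The clique on [0, 3, 5, 6] has size 4, forcing χ ≥ 4, and the coloring below uses 4 colors, so χ(G) = 4.
A valid 4-coloring: color 1: [6]; color 2: [5]; color 3: [0]; color 4: [3].

χ(G) = 4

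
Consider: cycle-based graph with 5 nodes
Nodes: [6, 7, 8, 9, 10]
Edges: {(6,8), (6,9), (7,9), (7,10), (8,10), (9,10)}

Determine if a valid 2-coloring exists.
The clique on vertices [7, 9, 10] has size 3 > 2, so it alone needs 3 colors.

No, G is not 2-colorable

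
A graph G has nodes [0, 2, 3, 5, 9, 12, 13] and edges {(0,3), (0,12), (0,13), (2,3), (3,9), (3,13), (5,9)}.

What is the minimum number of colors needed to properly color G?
Clique number ω(G) = 3 (lower bound: χ ≥ ω).
The clique on [0, 3, 13] has size 3, forcing χ ≥ 3, and the coloring below uses 3 colors, so χ(G) = 3.
A valid 3-coloring: color 1: [3, 5, 12]; color 2: [0, 2, 9]; color 3: [13].

χ(G) = 3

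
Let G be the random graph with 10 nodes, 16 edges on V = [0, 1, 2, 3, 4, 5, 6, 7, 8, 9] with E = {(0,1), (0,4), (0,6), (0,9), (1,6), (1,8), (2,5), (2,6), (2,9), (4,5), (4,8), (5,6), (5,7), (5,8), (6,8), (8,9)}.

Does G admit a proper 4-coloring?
A valid 4-coloring: color 1: [0, 2, 3, 7, 8]; color 2: [4, 6, 9]; color 3: [1, 5].
(χ(G) = 3 ≤ 4.)

Yes, G is 4-colorable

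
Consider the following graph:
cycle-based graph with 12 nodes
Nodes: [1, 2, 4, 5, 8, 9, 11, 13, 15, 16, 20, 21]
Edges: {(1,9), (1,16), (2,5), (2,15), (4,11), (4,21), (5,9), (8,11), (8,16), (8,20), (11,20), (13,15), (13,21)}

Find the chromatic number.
Clique number ω(G) = 3 (lower bound: χ ≥ ω).
The clique on [8, 11, 20] has size 3, forcing χ ≥ 3, and the coloring below uses 3 colors, so χ(G) = 3.
A valid 3-coloring: color 1: [2, 4, 8, 9, 13]; color 2: [5, 11, 15, 16, 21]; color 3: [1, 20].

χ(G) = 3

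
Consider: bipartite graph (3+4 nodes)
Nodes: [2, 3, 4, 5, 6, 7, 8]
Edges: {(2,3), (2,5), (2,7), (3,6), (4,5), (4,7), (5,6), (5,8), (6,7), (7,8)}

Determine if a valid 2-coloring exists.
A valid 2-coloring: color 1: [3, 5, 7]; color 2: [2, 4, 6, 8].
(χ(G) = 2 ≤ 2.)

Yes, G is 2-colorable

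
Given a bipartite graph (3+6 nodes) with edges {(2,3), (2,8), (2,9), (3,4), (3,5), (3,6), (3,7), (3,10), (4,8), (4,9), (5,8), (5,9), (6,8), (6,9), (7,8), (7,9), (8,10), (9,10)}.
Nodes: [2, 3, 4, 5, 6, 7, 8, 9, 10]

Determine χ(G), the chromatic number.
Clique number ω(G) = 2 (lower bound: χ ≥ ω).
The graph is bipartite (no odd cycle), so 2 colors suffice: χ(G) = 2.
A valid 2-coloring: color 1: [3, 8, 9]; color 2: [2, 4, 5, 6, 7, 10].

χ(G) = 2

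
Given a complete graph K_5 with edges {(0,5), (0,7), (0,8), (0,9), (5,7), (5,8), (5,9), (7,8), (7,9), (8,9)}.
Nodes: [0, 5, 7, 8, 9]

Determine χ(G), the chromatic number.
χ(G) = 5

Clique number ω(G) = 5 (lower bound: χ ≥ ω).
The clique on [0, 5, 7, 8, 9] has size 5, forcing χ ≥ 5, and the coloring below uses 5 colors, so χ(G) = 5.
A valid 5-coloring: color 1: [7]; color 2: [9]; color 3: [5]; color 4: [8]; color 5: [0].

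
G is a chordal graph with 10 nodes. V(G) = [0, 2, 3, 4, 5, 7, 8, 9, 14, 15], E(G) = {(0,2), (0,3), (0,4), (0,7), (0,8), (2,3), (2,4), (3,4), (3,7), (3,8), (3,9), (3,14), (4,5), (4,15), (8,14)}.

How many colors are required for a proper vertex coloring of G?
Clique number ω(G) = 4 (lower bound: χ ≥ ω).
The clique on [0, 2, 3, 4] has size 4, forcing χ ≥ 4, and the coloring below uses 4 colors, so χ(G) = 4.
A valid 4-coloring: color 1: [3, 5, 15]; color 2: [4, 7, 8, 9]; color 3: [0, 14]; color 4: [2].

χ(G) = 4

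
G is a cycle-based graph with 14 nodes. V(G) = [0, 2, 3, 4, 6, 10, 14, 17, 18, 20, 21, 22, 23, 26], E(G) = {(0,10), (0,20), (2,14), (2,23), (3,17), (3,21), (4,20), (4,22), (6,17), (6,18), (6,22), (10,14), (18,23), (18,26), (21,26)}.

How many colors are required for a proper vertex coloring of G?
Clique number ω(G) = 2 (lower bound: χ ≥ ω).
The graph is bipartite (no odd cycle), so 2 colors suffice: χ(G) = 2.
A valid 2-coloring: color 1: [0, 3, 4, 6, 14, 23, 26]; color 2: [2, 10, 17, 18, 20, 21, 22].

χ(G) = 2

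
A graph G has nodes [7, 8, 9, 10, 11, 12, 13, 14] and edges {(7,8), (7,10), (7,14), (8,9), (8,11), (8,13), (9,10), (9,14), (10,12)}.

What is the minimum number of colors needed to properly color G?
Clique number ω(G) = 2 (lower bound: χ ≥ ω).
The graph is bipartite (no odd cycle), so 2 colors suffice: χ(G) = 2.
A valid 2-coloring: color 1: [8, 10, 14]; color 2: [7, 9, 11, 12, 13].

χ(G) = 2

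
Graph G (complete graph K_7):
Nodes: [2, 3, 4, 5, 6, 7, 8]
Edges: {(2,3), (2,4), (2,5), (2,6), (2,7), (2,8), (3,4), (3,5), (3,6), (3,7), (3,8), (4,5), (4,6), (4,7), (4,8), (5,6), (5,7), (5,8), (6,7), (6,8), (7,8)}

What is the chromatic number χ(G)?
χ(G) = 7

Clique number ω(G) = 7 (lower bound: χ ≥ ω).
The clique on [2, 3, 4, 5, 6, 7, 8] has size 7, forcing χ ≥ 7, and the coloring below uses 7 colors, so χ(G) = 7.
A valid 7-coloring: color 1: [6]; color 2: [3]; color 3: [7]; color 4: [4]; color 5: [5]; color 6: [2]; color 7: [8].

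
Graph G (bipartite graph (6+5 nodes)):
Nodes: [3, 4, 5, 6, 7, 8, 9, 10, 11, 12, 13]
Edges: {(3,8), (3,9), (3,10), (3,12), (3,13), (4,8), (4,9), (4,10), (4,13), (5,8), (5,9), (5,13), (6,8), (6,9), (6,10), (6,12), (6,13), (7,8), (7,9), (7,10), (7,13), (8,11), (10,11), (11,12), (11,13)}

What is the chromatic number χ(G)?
χ(G) = 2

Clique number ω(G) = 2 (lower bound: χ ≥ ω).
The graph is bipartite (no odd cycle), so 2 colors suffice: χ(G) = 2.
A valid 2-coloring: color 1: [8, 9, 10, 12, 13]; color 2: [3, 4, 5, 6, 7, 11].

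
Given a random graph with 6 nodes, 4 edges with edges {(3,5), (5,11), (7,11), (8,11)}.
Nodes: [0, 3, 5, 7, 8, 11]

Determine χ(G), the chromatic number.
Clique number ω(G) = 2 (lower bound: χ ≥ ω).
The graph is bipartite (no odd cycle), so 2 colors suffice: χ(G) = 2.
A valid 2-coloring: color 1: [0, 3, 11]; color 2: [5, 7, 8].

χ(G) = 2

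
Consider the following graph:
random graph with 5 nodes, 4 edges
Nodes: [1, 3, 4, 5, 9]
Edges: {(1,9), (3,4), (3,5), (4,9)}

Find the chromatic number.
Clique number ω(G) = 2 (lower bound: χ ≥ ω).
The graph is bipartite (no odd cycle), so 2 colors suffice: χ(G) = 2.
A valid 2-coloring: color 1: [1, 4, 5]; color 2: [3, 9].

χ(G) = 2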